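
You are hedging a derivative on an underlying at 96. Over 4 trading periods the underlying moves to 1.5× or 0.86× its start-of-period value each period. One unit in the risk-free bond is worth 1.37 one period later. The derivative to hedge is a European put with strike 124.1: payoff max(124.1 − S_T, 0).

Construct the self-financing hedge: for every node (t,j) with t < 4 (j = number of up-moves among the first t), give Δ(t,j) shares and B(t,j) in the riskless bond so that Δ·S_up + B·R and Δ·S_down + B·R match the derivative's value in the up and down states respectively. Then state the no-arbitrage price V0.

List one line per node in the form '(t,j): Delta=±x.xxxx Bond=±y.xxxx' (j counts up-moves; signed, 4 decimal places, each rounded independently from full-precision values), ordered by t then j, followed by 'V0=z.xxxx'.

(0,0): Delta=-0.0224 Bond=2.4286
(1,0): Delta=-0.1224 Bond=11.5836
(1,1): Delta=-0.0078 Bond=1.2225
(2,0): Delta=-0.5436 Bond=45.7787
(2,1): Delta=-0.0608 Bond=8.2456
(2,2): Delta=0.0000 Bond=0.0000
(3,0): Delta=-1.0000 Bond=90.5839
(3,1): Delta=-0.4769 Bond=55.6135
(3,2): Delta=0.0000 Bond=0.0000
(3,3): Delta=0.0000 Bond=0.0000
V0=0.2811

Since d<R<u, set p* = (R−d)/(u−d) = 0.7969; price each node as the discounted p*-expectation of its children.
Terminal payoffs: V(4,0)=71.5872, V(4,1)=32.5079, V(4,2)=0.0000, V(4,3)=0.0000, V(4,4)=0.0000
(3,0): S=61.0614. Δ = (V_up−V_dn)/(S_up−S_dn) = (32.5079−71.5872)/(91.5921−52.5128) = -1.0000. V = [p*·32.5079 + (1−p*)·71.5872]/1.37 = 29.5226. B = V − Δ·S = 90.5839.
(3,1): S=106.5024. Δ = (V_up−V_dn)/(S_up−S_dn) = (0.0000−32.5079)/(159.7536−91.5921) = -0.4769. V = [p*·0.0000 + (1−p*)·32.5079]/1.37 = 4.8198. B = V − Δ·S = 55.6135.
(3,2): S=185.7600. Δ = (V_up−V_dn)/(S_up−S_dn) = (0.0000−0.0000)/(278.6400−159.7536) = 0.0000. V = [p*·0.0000 + (1−p*)·0.0000]/1.37 = 0.0000. B = V − Δ·S = 0.0000.
(3,3): S=324.0000. Δ = (V_up−V_dn)/(S_up−S_dn) = (0.0000−0.0000)/(486.0000−278.6400) = 0.0000. V = [p*·0.0000 + (1−p*)·0.0000]/1.37 = 0.0000. B = V − Δ·S = 0.0000.
(2,0): S=71.0016. Δ = (V_up−V_dn)/(S_up−S_dn) = (4.8198−29.5226)/(106.5024−61.0614) = -0.5436. V = [p*·4.8198 + (1−p*)·29.5226]/1.37 = 7.1807. B = V − Δ·S = 45.7787.
(2,1): S=123.8400. Δ = (V_up−V_dn)/(S_up−S_dn) = (0.0000−4.8198)/(185.7600−106.5024) = -0.0608. V = [p*·0.0000 + (1−p*)·4.8198]/1.37 = 0.7146. B = V − Δ·S = 8.2456.
(2,2): S=216.0000. Δ = (V_up−V_dn)/(S_up−S_dn) = (0.0000−0.0000)/(324.0000−185.7600) = 0.0000. V = [p*·0.0000 + (1−p*)·0.0000]/1.37 = 0.0000. B = V − Δ·S = 0.0000.
(1,0): S=82.5600. Δ = (V_up−V_dn)/(S_up−S_dn) = (0.7146−7.1807)/(123.8400−71.0016) = -0.1224. V = [p*·0.7146 + (1−p*)·7.1807]/1.37 = 1.4803. B = V − Δ·S = 11.5836.
(1,1): S=144.0000. Δ = (V_up−V_dn)/(S_up−S_dn) = (0.0000−0.7146)/(216.0000−123.8400) = -0.0078. V = [p*·0.0000 + (1−p*)·0.7146]/1.37 = 0.1060. B = V − Δ·S = 1.2225.
(0,0): S=96.0000. Δ = (V_up−V_dn)/(S_up−S_dn) = (0.1060−1.4803)/(144.0000−82.5600) = -0.0224. V = [p*·0.1060 + (1−p*)·1.4803]/1.37 = 0.2811. B = V − Δ·S = 2.4286.
Root portfolio cost Δ·96+B reproduces V0=0.2811.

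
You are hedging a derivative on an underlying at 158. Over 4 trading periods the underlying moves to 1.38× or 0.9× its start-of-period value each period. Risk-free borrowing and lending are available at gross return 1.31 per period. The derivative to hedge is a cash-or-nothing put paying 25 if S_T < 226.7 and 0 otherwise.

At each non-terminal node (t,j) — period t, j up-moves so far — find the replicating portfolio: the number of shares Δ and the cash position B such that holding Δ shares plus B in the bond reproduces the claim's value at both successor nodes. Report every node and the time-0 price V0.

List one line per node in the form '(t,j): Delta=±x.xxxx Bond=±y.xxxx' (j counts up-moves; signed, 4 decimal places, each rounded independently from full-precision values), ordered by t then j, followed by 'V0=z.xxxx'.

(0,0): Delta=-0.0080 Bond=1.3564
(1,0): Delta=-0.0532 Bond=8.2016
(1,1): Delta=-0.0030 Bond=0.6800
(2,0): Delta=-0.2654 Bond=37.8993
(2,1): Delta=-0.0295 Bond=6.1079
(2,2): Delta=0.0000 Bond=0.0000
(3,0): Delta=0.0000 Bond=19.0840
(3,1): Delta=-0.2949 Bond=54.8664
(3,2): Delta=0.0000 Bond=0.0000
(3,3): Delta=0.0000 Bond=0.0000
V0=0.0938

No-arbitrage ⇒ martingale measure with p* = (R−d)/(u−d) = 0.8542.
Payoff layer (t=4): V(4,0)=25.0000, V(4,1)=25.0000, V(4,2)=0.0000, V(4,3)=0.0000, V(4,4)=0.0000
(3,0): S=115.1820. Δ = (V_up−V_dn)/(S_up−S_dn) = (25.0000−25.0000)/(158.9512−103.6638) = 0.0000. V = [p*·25.0000 + (1−p*)·25.0000]/1.31 = 19.0840. B = V − Δ·S = 19.0840.
(3,1): S=176.6124. Δ = (V_up−V_dn)/(S_up−S_dn) = (0.0000−25.0000)/(243.7251−158.9512) = -0.2949. V = [p*·0.0000 + (1−p*)·25.0000]/1.31 = 2.7831. B = V − Δ·S = 54.8664.
(3,2): S=270.8057. Δ = (V_up−V_dn)/(S_up−S_dn) = (0.0000−0.0000)/(373.7118−243.7251) = 0.0000. V = [p*·0.0000 + (1−p*)·0.0000]/1.31 = 0.0000. B = V − Δ·S = 0.0000.
(3,3): S=415.2354. Δ = (V_up−V_dn)/(S_up−S_dn) = (0.0000−0.0000)/(573.0248−373.7118) = 0.0000. V = [p*·0.0000 + (1−p*)·0.0000]/1.31 = 0.0000. B = V − Δ·S = 0.0000.
(2,0): S=127.9800. Δ = (V_up−V_dn)/(S_up−S_dn) = (2.7831−19.0840)/(176.6124−115.1820) = -0.2654. V = [p*·2.7831 + (1−p*)·19.0840]/1.31 = 3.9392. B = V − Δ·S = 37.8993.
(2,1): S=196.2360. Δ = (V_up−V_dn)/(S_up−S_dn) = (0.0000−2.7831)/(270.8057−176.6124) = -0.0295. V = [p*·0.0000 + (1−p*)·2.7831]/1.31 = 0.3098. B = V − Δ·S = 6.1079.
(2,2): S=300.8952. Δ = (V_up−V_dn)/(S_up−S_dn) = (0.0000−0.0000)/(415.2354−270.8057) = 0.0000. V = [p*·0.0000 + (1−p*)·0.0000]/1.31 = 0.0000. B = V − Δ·S = 0.0000.
(1,0): S=142.2000. Δ = (V_up−V_dn)/(S_up−S_dn) = (0.3098−3.9392)/(196.2360−127.9800) = -0.0532. V = [p*·0.3098 + (1−p*)·3.9392]/1.31 = 0.6405. B = V − Δ·S = 8.2016.
(1,1): S=218.0400. Δ = (V_up−V_dn)/(S_up−S_dn) = (0.0000−0.3098)/(300.8952−196.2360) = -0.0030. V = [p*·0.0000 + (1−p*)·0.3098]/1.31 = 0.0345. B = V − Δ·S = 0.6800.
(0,0): S=158.0000. Δ = (V_up−V_dn)/(S_up−S_dn) = (0.0345−0.6405)/(218.0400−142.2000) = -0.0080. V = [p*·0.0345 + (1−p*)·0.6405]/1.31 = 0.0938. B = V − Δ·S = 1.3564.
Root portfolio cost Δ·158+B reproduces V0=0.0938.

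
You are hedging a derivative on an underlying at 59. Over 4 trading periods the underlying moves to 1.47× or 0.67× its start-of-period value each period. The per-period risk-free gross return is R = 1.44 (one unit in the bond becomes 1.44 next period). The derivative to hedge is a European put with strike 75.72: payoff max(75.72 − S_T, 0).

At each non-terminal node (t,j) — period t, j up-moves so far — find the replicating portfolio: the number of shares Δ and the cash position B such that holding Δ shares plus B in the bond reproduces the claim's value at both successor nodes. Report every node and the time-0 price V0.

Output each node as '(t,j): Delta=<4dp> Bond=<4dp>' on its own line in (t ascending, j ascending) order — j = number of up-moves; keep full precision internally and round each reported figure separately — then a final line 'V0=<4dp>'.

(0,0): Delta=-0.0146 Bond=0.8959
(1,0): Delta=-0.2958 Bond=12.4062
(1,1): Delta=-0.0096 Bond=0.8570
(2,0): Delta=-1.0000 Bond=36.5162
(2,1): Delta=-0.2833 Bond=17.1383
(2,2): Delta=-0.0047 Bond=0.6144
(3,0): Delta=-1.0000 Bond=52.5833
(3,1): Delta=-1.0000 Bond=52.5833
(3,2): Delta=-0.2705 Bond=23.5919
(3,3): Delta=0.0000 Bond=0.0000
V0=0.0360

Since d<R<u, set p* = (R−d)/(u−d) = 0.9625; price each node as the discounted p*-expectation of its children.
Terminal values V(4,·): V(4,0)=63.8308, V(4,1)=49.6348, V(4,2)=18.4883, V(4,3)=0.0000, V(4,4)=0.0000
(3,0): S=17.7450. Δ = (V_up−V_dn)/(S_up−S_dn) = (49.6348−63.8308)/(26.0852−11.8892) = -1.0000. V = [p*·49.6348 + (1−p*)·63.8308]/1.44 = 34.8383. B = V − Δ·S = 52.5833.
(3,1): S=38.9331. Δ = (V_up−V_dn)/(S_up−S_dn) = (18.4883−49.6348)/(57.2317−26.0852) = -1.0000. V = [p*·18.4883 + (1−p*)·49.6348]/1.44 = 13.6502. B = V − Δ·S = 52.5833.
(3,2): S=85.4204. Δ = (V_up−V_dn)/(S_up−S_dn) = (0.0000−18.4883)/(125.5680−57.2317) = -0.2705. V = [p*·0.0000 + (1−p*)·18.4883]/1.44 = 0.4815. B = V − Δ·S = 23.5919.
(3,3): S=187.4149. Δ = (V_up−V_dn)/(S_up−S_dn) = (0.0000−0.0000)/(275.4998−125.5680) = 0.0000. V = [p*·0.0000 + (1−p*)·0.0000]/1.44 = 0.0000. B = V − Δ·S = 0.0000.
(2,0): S=26.4851. Δ = (V_up−V_dn)/(S_up−S_dn) = (13.6502−34.8383)/(38.9331−17.7450) = -1.0000. V = [p*·13.6502 + (1−p*)·34.8383]/1.44 = 10.0311. B = V − Δ·S = 36.5162.
(2,1): S=58.1091. Δ = (V_up−V_dn)/(S_up−S_dn) = (0.4815−13.6502)/(85.4204−38.9331) = -0.2833. V = [p*·0.4815 + (1−p*)·13.6502]/1.44 = 0.6773. B = V − Δ·S = 17.1383.
(2,2): S=127.4931. Δ = (V_up−V_dn)/(S_up−S_dn) = (0.0000−0.4815)/(187.4149−85.4204) = -0.0047. V = [p*·0.0000 + (1−p*)·0.4815]/1.44 = 0.0125. B = V − Δ·S = 0.6144.
(1,0): S=39.5300. Δ = (V_up−V_dn)/(S_up−S_dn) = (0.6773−10.0311)/(58.1091−26.4851) = -0.2958. V = [p*·0.6773 + (1−p*)·10.0311]/1.44 = 0.7139. B = V − Δ·S = 12.4062.
(1,1): S=86.7300. Δ = (V_up−V_dn)/(S_up−S_dn) = (0.0125−0.6773)/(127.4931−58.1091) = -0.0096. V = [p*·0.0125 + (1−p*)·0.6773]/1.44 = 0.0260. B = V − Δ·S = 0.8570.
(0,0): S=59.0000. Δ = (V_up−V_dn)/(S_up−S_dn) = (0.0260−0.7139)/(86.7300−39.5300) = -0.0146. V = [p*·0.0260 + (1−p*)·0.7139]/1.44 = 0.0360. B = V − Δ·S = 0.8959.
The time-0 hedge costs 0.0360, which is the no-arbitrage price.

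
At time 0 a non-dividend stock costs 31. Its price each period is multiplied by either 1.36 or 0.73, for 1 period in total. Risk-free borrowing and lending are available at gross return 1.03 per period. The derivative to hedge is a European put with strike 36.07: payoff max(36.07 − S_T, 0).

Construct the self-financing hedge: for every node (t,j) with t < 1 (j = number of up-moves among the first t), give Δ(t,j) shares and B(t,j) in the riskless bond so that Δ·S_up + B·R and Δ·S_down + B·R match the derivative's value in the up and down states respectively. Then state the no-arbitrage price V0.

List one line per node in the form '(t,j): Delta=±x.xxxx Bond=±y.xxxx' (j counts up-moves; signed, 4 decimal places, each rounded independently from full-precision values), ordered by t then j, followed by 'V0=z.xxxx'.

Risk-neutral probability p* = (R−d)/(u−d) = (1.03−0.73)/(1.36−0.73) = 0.4762.
Payoff layer (t=1): V(1,0)=13.4400, V(1,1)=0.0000
(0,0): S=31.0000. Δ = (V_up−V_dn)/(S_up−S_dn) = (0.0000−13.4400)/(42.1600−22.6300) = -0.6882. V = [p*·0.0000 + (1−p*)·13.4400]/1.03 = 6.8350. B = V − Δ·S = 28.1683.
Root portfolio cost Δ·31+B reproduces V0=6.8350.

(0,0): Delta=-0.6882 Bond=28.1683
V0=6.8350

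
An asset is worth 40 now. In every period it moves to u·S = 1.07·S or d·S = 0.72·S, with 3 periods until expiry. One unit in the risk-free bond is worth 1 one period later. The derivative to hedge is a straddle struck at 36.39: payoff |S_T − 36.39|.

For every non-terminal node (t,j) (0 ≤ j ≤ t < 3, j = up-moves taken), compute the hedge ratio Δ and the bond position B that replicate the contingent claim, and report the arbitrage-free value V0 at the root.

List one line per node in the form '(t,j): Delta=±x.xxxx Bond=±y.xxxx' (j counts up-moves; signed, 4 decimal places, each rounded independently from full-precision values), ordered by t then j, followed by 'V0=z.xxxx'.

The replicating-portfolio and risk-neutral prices coincide; use p* = (1−0.72)/(1.07−0.72) = 0.8000 for the latter.
Payoff layer (t=3): V(3,0)=21.4601, V(3,1)=14.2025, V(3,2)=3.4169, V(3,3)=12.6117
Node (2,0) S=20.7360: V=(p*·14.2025+(1−p*)·21.4601)/1=15.6540; Δ=(14.2025−21.4601)/(22.1875−14.9299)=-1.0000; B=V−Δ·S=36.3900
Node (2,1) S=30.8160: V=(p*·3.4169+(1−p*)·14.2025)/1=5.5740; Δ=(3.4169−14.2025)/(32.9731−22.1875)=-1.0000; B=V−Δ·S=36.3900
Node (2,2) S=45.7960: V=(p*·12.6117+(1−p*)·3.4169)/1=10.7728; Δ=(12.6117−3.4169)/(49.0017−32.9731)=0.5737; B=V−Δ·S=-15.4982
Node (1,0) S=28.8000: V=(p*·5.5740+(1−p*)·15.6540)/1=7.5900; Δ=(5.5740−15.6540)/(30.8160−20.7360)=-1.0000; B=V−Δ·S=36.3900
Node (1,1) S=42.8000: V=(p*·10.7728+(1−p*)·5.5740)/1=9.7330; Δ=(10.7728−5.5740)/(45.7960−30.8160)=0.3470; B=V−Δ·S=-5.1206
Node (0,0) S=40.0000: V=(p*·9.7330+(1−p*)·7.5900)/1=9.3044; Δ=(9.7330−7.5900)/(42.8000−28.8000)=0.1531; B=V−Δ·S=3.1815
Check: Δ(0,0)·S0 + B(0,0) = 9.3044 = V0.

(0,0): Delta=0.1531 Bond=3.1815
(1,0): Delta=-1.0000 Bond=36.3900
(1,1): Delta=0.3470 Bond=-5.1206
(2,0): Delta=-1.0000 Bond=36.3900
(2,1): Delta=-1.0000 Bond=36.3900
(2,2): Delta=0.5737 Bond=-15.4982
V0=9.3044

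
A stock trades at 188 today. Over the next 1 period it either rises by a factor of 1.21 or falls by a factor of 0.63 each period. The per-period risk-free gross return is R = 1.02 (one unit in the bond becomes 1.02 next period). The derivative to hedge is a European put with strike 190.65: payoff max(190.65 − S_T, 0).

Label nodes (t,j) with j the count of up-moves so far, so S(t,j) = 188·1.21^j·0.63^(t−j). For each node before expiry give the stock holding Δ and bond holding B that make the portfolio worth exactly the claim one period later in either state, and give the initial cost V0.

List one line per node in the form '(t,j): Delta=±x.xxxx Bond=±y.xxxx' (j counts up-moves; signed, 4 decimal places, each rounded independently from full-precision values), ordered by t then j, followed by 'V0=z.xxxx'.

(0,0): Delta=-0.6622 Bond=147.6912
V0=23.1912

Risk-neutral probability p* = (R−d)/(u−d) = (1.02−0.63)/(1.21−0.63) = 0.6724.
Terminal values V(1,·): V(1,0)=72.2100, V(1,1)=0.0000
  t=0,j=0: stock 188.0000 → up 227.4800 (V=0.0000), down 118.4400 (V=72.2100). Price 23.1912; hedge Δ=-0.6622, bond B=147.6912.
The time-0 hedge costs 23.1912, which is the no-arbitrage price.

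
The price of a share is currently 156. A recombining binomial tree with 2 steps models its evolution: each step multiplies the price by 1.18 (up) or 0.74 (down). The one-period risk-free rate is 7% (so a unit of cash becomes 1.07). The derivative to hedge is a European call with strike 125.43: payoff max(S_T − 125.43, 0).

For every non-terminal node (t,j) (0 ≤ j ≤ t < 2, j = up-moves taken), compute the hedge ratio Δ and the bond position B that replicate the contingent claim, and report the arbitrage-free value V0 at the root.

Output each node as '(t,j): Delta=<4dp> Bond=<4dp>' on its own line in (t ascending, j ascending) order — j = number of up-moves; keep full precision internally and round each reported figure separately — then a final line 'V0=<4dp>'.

(0,0): Delta=0.8638 Bond=-86.1288
(1,0): Delta=0.2124 Bond=-16.9584
(1,1): Delta=1.0000 Bond=-117.2243
V0=48.6284

Risk-neutral probability p* = (R−d)/(u−d) = (1.07−0.74)/(1.18−0.74) = 0.7500.
At expiry t=2: V(2,0)=0.0000, V(2,1)=10.7892, V(2,2)=91.7844
Node (1,0) S=115.4400: V=(p*·10.7892+(1−p*)·0.0000)/1.07=7.5625; Δ=(10.7892−0.0000)/(136.2192−85.4256)=0.2124; B=V−Δ·S=-16.9584
Node (1,1) S=184.0800: V=(p*·91.7844+(1−p*)·10.7892)/1.07=66.8557; Δ=(91.7844−10.7892)/(217.2144−136.2192)=1.0000; B=V−Δ·S=-117.2243
Node (0,0) S=156.0000: V=(p*·66.8557+(1−p*)·7.5625)/1.07=48.6284; Δ=(66.8557−7.5625)/(184.0800−115.4400)=0.8638; B=V−Δ·S=-86.1288
Root portfolio cost Δ·156+B reproduces V0=48.6284.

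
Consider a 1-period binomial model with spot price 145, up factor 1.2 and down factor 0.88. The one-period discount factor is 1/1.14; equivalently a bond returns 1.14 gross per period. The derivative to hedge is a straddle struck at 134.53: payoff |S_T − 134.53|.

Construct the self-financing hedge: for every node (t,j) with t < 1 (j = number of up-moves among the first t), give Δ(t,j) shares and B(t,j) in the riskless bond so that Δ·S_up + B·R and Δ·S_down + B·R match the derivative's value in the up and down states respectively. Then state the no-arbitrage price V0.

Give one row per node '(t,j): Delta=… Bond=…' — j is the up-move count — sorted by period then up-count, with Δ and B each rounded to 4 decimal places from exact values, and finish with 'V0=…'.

(0,0): Delta=0.7013 Bond=-72.4167
V0=29.2708

No-arbitrage ⇒ martingale measure with p* = (R−d)/(u−d) = 0.8125.
Terminal payoffs: V(1,0)=6.9300, V(1,1)=39.4700
(0,0): S=145.0000. Δ = (V_up−V_dn)/(S_up−S_dn) = (39.4700−6.9300)/(174.0000−127.6000) = 0.7013. V = [p*·39.4700 + (1−p*)·6.9300]/1.14 = 29.2708. B = V − Δ·S = -72.4167.
Each (Δ,B) replicates both successor values, so the strategy is self-financing and V0 is arbitrage-free.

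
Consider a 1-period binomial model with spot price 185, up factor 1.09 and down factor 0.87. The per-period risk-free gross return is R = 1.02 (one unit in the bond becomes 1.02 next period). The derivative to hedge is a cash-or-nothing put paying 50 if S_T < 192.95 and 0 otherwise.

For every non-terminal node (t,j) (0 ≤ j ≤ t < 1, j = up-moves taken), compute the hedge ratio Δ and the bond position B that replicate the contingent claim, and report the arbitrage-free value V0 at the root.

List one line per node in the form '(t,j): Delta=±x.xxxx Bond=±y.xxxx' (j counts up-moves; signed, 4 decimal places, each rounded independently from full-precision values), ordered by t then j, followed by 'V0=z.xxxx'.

Risk-neutral probability p* = (R−d)/(u−d) = (1.02−0.87)/(1.09−0.87) = 0.6818.
Payoff layer (t=1): V(1,0)=50.0000, V(1,1)=0.0000
Node (0,0) S=185.0000: V=(p*·0.0000+(1−p*)·50.0000)/1.02=15.5971; Δ=(0.0000−50.0000)/(201.6500−160.9500)=-1.2285; B=V−Δ·S=242.8699
Check: Δ(0,0)·S0 + B(0,0) = 15.5971 = V0.

(0,0): Delta=-1.2285 Bond=242.8699
V0=15.5971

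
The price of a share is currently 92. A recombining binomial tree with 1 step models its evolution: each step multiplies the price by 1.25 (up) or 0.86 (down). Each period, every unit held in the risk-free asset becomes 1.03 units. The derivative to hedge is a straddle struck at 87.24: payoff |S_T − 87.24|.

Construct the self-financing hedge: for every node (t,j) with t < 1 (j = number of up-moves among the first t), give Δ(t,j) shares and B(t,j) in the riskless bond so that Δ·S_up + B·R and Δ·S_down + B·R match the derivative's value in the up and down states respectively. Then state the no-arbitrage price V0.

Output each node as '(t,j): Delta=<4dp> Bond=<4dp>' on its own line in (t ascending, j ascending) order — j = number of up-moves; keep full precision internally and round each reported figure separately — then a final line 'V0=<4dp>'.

The replicating-portfolio and risk-neutral prices coincide; use p* = (1.03−0.86)/(1.25−0.86) = 0.4359 for the latter.
At expiry t=1: V(1,0)=8.1200, V(1,1)=27.7600
  t=0,j=0: stock 92.0000 → up 115.0000 (V=27.7600), down 79.1200 (V=8.1200). Price 16.1952; hedge Δ=0.5474, bond B=-34.1638.
Each (Δ,B) replicates both successor values, so the strategy is self-financing and V0 is arbitrage-free.

(0,0): Delta=0.5474 Bond=-34.1638
V0=16.1952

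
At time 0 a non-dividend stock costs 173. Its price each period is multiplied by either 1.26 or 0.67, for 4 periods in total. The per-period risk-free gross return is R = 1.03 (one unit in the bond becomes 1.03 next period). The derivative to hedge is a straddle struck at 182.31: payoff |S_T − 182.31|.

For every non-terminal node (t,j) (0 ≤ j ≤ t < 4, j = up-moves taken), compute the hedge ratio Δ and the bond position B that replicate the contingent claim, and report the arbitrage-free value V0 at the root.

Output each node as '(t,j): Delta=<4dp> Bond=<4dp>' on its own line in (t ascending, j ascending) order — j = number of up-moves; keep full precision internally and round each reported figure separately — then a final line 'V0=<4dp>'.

(0,0): Delta=0.2186 Bond=44.8471
(1,0): Delta=-0.4914 Bond=128.4937
(1,1): Delta=0.4598 Bond=-6.3888
(2,0): Delta=-1.0000 Bond=171.8447
(2,1): Delta=-0.3186 Bond=107.1149
(2,2): Delta=0.7243 Bond=-79.2192
(3,0): Delta=-1.0000 Bond=177.0000
(3,1): Delta=-1.0000 Bond=177.0000
(3,2): Delta=-0.0872 Bond=67.7326
(3,3): Delta=1.0000 Bond=-177.0000
V0=82.6690

Risk-neutral probability p* = (R−d)/(u−d) = (1.03−0.67)/(1.26−0.67) = 0.6102.
Terminal payoffs: V(4,0)=147.4486, V(4,1)=116.7497, V(4,2)=59.0175, V(4,3)=49.5536, V(4,4)=253.7320
  t=3,j=0: stock 52.0320 → up 65.5603 (V=116.7497), down 34.8614 (V=147.4486). Price 124.9680; hedge Δ=-1.0000, bond B=177.0000.
  t=3,j=1: stock 97.8512 → up 123.2925 (V=59.0175), down 65.5603 (V=116.7497). Price 79.1488; hedge Δ=-1.0000, bond B=177.0000.
  t=3,j=2: stock 184.0187 → up 231.8636 (V=49.5536), down 123.2925 (V=59.0175). Price 51.6921; hedge Δ=-0.0872, bond B=67.7326.
  t=3,j=3: stock 346.0650 → up 436.0420 (V=253.7320), down 231.8636 (V=49.5536). Price 169.0650; hedge Δ=1.0000, bond B=-177.0000.
  t=2,j=0: stock 77.6597 → up 97.8512 (V=79.1488), down 52.0320 (V=124.9680). Price 94.1850; hedge Δ=-1.0000, bond B=171.8447.
  t=2,j=1: stock 146.0466 → up 184.0187 (V=51.6921), down 97.8512 (V=79.1488). Price 60.5782; hedge Δ=-0.3186, bond B=107.1149.
  t=2,j=2: stock 274.6548 → up 346.0650 (V=169.0650), down 184.0187 (V=51.6921). Price 119.7180; hedge Δ=0.7243, bond B=-79.2192.
  t=1,j=0: stock 115.9100 → up 146.0466 (V=60.5782), down 77.6597 (V=94.1850). Price 71.5332; hedge Δ=-0.4914, bond B=128.4937.
  t=1,j=1: stock 217.9800 → up 274.6548 (V=119.7180), down 146.0466 (V=60.5782). Price 93.8480; hedge Δ=0.4598, bond B=-6.3888.
  t=0,j=0: stock 173.0000 → up 217.9800 (V=93.8480), down 115.9100 (V=71.5332). Price 82.6690; hedge Δ=0.2186, bond B=44.8471.
The time-0 hedge costs 82.6690, which is the no-arbitrage price.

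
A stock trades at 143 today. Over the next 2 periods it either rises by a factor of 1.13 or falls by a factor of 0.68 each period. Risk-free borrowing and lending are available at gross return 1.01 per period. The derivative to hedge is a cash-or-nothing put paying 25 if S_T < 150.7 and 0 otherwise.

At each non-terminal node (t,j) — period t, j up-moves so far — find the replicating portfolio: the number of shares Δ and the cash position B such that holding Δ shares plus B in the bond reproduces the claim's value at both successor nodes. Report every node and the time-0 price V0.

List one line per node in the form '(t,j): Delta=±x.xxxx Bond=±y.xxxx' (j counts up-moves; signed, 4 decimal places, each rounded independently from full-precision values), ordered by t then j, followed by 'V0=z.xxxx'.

Under the risk-neutral measure, an up-move has probability p* = (R−d)/(u−d) = 0.7333 and values discount at R = 1.01.
At expiry t=2: V(2,0)=25.0000, V(2,1)=25.0000, V(2,2)=0.0000
(1,0): S=97.2400. Δ = (V_up−V_dn)/(S_up−S_dn) = (25.0000−25.0000)/(109.8812−66.1232) = 0.0000. V = [p*·25.0000 + (1−p*)·25.0000]/1.01 = 24.7525. B = V − Δ·S = 24.7525.
(1,1): S=161.5900. Δ = (V_up−V_dn)/(S_up−S_dn) = (0.0000−25.0000)/(182.5967−109.8812) = -0.3438. V = [p*·0.0000 + (1−p*)·25.0000]/1.01 = 6.6007. B = V − Δ·S = 62.1562.
(0,0): S=143.0000. Δ = (V_up−V_dn)/(S_up−S_dn) = (6.6007−24.7525)/(161.5900−97.2400) = -0.2821. V = [p*·6.6007 + (1−p*)·24.7525]/1.01 = 11.3279. B = V − Δ·S = 51.6652.
Each (Δ,B) replicates both successor values, so the strategy is self-financing and V0 is arbitrage-free.

(0,0): Delta=-0.2821 Bond=51.6652
(1,0): Delta=0.0000 Bond=24.7525
(1,1): Delta=-0.3438 Bond=62.1562
V0=11.3279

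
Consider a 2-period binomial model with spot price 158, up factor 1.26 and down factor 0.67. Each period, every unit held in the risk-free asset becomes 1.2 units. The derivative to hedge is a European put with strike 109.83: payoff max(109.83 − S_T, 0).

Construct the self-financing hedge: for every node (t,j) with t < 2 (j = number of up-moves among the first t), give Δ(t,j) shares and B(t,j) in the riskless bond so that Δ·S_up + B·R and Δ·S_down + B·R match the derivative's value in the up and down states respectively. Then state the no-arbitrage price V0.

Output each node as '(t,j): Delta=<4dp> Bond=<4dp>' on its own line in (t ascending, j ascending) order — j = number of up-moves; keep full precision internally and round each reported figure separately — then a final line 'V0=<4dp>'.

(0,0): Delta=-0.0354 Bond=5.8674
(1,0): Delta=-0.6229 Bond=69.2356
(1,1): Delta=0.0000 Bond=0.0000
V0=0.2794

Risk-neutral probability p* = (R−d)/(u−d) = (1.2−0.67)/(1.26−0.67) = 0.8983.
Terminal payoffs: V(2,0)=38.9038, V(2,1)=0.0000, V(2,2)=0.0000
  t=1,j=0: stock 105.8600 → up 133.3836 (V=0.0000), down 70.9262 (V=38.9038). Price 3.2969; hedge Δ=-0.6229, bond B=69.2356.
  t=1,j=1: stock 199.0800 → up 250.8408 (V=0.0000), down 133.3836 (V=0.0000). Price 0.0000; hedge Δ=0.0000, bond B=0.0000.
  t=0,j=0: stock 158.0000 → up 199.0800 (V=0.0000), down 105.8600 (V=3.2969). Price 0.2794; hedge Δ=-0.0354, bond B=5.8674.
Check: Δ(0,0)·S0 + B(0,0) = 0.2794 = V0.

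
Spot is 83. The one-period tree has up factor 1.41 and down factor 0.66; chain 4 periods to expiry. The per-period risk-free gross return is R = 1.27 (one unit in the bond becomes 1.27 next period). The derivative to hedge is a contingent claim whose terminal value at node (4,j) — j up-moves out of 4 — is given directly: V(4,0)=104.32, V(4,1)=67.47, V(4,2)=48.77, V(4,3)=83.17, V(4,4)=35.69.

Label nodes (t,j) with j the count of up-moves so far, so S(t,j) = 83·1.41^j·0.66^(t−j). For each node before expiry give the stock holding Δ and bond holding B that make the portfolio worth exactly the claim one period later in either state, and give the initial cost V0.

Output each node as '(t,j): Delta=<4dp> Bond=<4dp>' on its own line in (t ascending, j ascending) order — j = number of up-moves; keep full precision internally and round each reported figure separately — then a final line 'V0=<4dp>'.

The replicating-portfolio and risk-neutral prices coincide; use p* = (1.27−0.66)/(1.41−0.66) = 0.8133 for the latter.
Terminal values V(4,·): V(4,0)=104.3200, V(4,1)=67.4700, V(4,2)=48.7700, V(4,3)=83.1700, V(4,4)=35.6900
(3,0): S=23.8622. Δ = (V_up−V_dn)/(S_up−S_dn) = (67.4700−104.3200)/(33.6457−15.7490) = -2.0590. V = [p*·67.4700 + (1−p*)·104.3200]/1.27 = 58.5423. B = V − Δ·S = 107.6756.
(3,1): S=50.9783. Δ = (V_up−V_dn)/(S_up−S_dn) = (48.7700−67.4700)/(71.8794−33.6457) = -0.4891. V = [p*·48.7700 + (1−p*)·67.4700]/1.27 = 41.1501. B = V − Δ·S = 66.0835.
(3,2): S=108.9081. Δ = (V_up−V_dn)/(S_up−S_dn) = (83.1700−48.7700)/(153.5604−71.8794) = 0.4212. V = [p*·83.1700 + (1−p*)·48.7700]/1.27 = 60.4320. B = V − Δ·S = 14.5654.
(3,3): S=232.6673. Δ = (V_up−V_dn)/(S_up−S_dn) = (35.6900−83.1700)/(328.0610−153.5604) = -0.2721. V = [p*·35.6900 + (1−p*)·83.1700]/1.27 = 35.0810. B = V − Δ·S = 98.3877.
(2,0): S=36.1548. Δ = (V_up−V_dn)/(S_up−S_dn) = (41.1501−58.5423)/(50.9783−23.8622) = -0.6414. V = [p*·41.1501 + (1−p*)·58.5423]/1.27 = 34.9580. B = V − Δ·S = 58.1475.
(2,1): S=77.2398. Δ = (V_up−V_dn)/(S_up−S_dn) = (60.4320−41.1501)/(108.9081−50.9783) = 0.3328. V = [p*·60.4320 + (1−p*)·41.1501]/1.27 = 44.7502. B = V − Δ·S = 19.0410.
(2,2): S=165.0123. Δ = (V_up−V_dn)/(S_up−S_dn) = (35.0810−60.4320)/(232.6673−108.9081) = -0.2048. V = [p*·35.0810 + (1−p*)·60.4320]/1.27 = 31.3490. B = V − Δ·S = 65.1503.
(1,0): S=54.7800. Δ = (V_up−V_dn)/(S_up−S_dn) = (44.7502−34.9580)/(77.2398−36.1548) = 0.2383. V = [p*·44.7502 + (1−p*)·34.9580]/1.27 = 33.7971. B = V − Δ·S = 20.7408.
(1,1): S=117.0300. Δ = (V_up−V_dn)/(S_up−S_dn) = (31.3490−44.7502)/(165.0123−77.2398) = -0.1527. V = [p*·31.3490 + (1−p*)·44.7502]/1.27 = 26.6540. B = V − Δ·S = 44.5222.
(0,0): S=83.0000. Δ = (V_up−V_dn)/(S_up−S_dn) = (26.6540−33.7971)/(117.0300−54.7800) = -0.1147. V = [p*·26.6540 + (1−p*)·33.7971]/1.27 = 22.0373. B = V − Δ·S = 31.5614.
Self-financing check: at every node Δ·S+B equals the discounted successor values.

(0,0): Delta=-0.1147 Bond=31.5614
(1,0): Delta=0.2383 Bond=20.7408
(1,1): Delta=-0.1527 Bond=44.5222
(2,0): Delta=-0.6414 Bond=58.1475
(2,1): Delta=0.3328 Bond=19.0410
(2,2): Delta=-0.2048 Bond=65.1503
(3,0): Delta=-2.0590 Bond=107.6756
(3,1): Delta=-0.4891 Bond=66.0835
(3,2): Delta=0.4212 Bond=14.5654
(3,3): Delta=-0.2721 Bond=98.3877
V0=22.0373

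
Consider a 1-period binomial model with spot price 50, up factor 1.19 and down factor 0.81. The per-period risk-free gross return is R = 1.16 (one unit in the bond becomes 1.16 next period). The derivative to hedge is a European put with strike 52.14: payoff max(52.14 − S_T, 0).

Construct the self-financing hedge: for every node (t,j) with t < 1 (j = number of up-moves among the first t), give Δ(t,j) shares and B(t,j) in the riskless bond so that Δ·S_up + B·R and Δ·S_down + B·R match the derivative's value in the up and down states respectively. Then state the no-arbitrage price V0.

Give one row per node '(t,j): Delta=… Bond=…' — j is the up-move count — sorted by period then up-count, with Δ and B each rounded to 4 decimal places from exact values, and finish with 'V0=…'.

Under the risk-neutral measure, an up-move has probability p* = (R−d)/(u−d) = 0.9211 and values discount at R = 1.16.
Payoff layer (t=1): V(1,0)=11.6400, V(1,1)=0.0000
  t=0,j=0: stock 50.0000 → up 59.5000 (V=0.0000), down 40.5000 (V=11.6400). Price 0.7922; hedge Δ=-0.6126, bond B=31.4238.
The time-0 hedge costs 0.7922, which is the no-arbitrage price.

(0,0): Delta=-0.6126 Bond=31.4238
V0=0.7922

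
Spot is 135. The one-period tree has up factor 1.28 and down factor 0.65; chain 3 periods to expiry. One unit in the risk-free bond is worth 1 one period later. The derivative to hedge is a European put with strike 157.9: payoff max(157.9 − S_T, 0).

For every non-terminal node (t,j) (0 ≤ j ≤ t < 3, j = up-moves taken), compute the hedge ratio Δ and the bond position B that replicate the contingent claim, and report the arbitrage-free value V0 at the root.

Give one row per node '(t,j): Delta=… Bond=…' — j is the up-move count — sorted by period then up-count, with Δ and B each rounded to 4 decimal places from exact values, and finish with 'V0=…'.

The replicating-portfolio and risk-neutral prices coincide; use p* = (1−0.65)/(1.28−0.65) = 0.5556 for the latter.
Terminal values V(3,·): V(3,0)=120.8256, V(3,1)=84.8920, V(3,2)=14.1304, V(3,3)=0.0000
(2,0): S=57.0375. Δ = (V_up−V_dn)/(S_up−S_dn) = (84.8920−120.8256)/(73.0080−37.0744) = -1.0000. V = [p*·84.8920 + (1−p*)·120.8256]/1 = 100.8625. B = V − Δ·S = 157.9000.
(2,1): S=112.3200. Δ = (V_up−V_dn)/(S_up−S_dn) = (14.1304−84.8920)/(143.7696−73.0080) = -1.0000. V = [p*·14.1304 + (1−p*)·84.8920]/1 = 45.5800. B = V − Δ·S = 157.9000.
(2,2): S=221.1840. Δ = (V_up−V_dn)/(S_up−S_dn) = (0.0000−14.1304)/(283.1155−143.7696) = -0.1014. V = [p*·0.0000 + (1−p*)·14.1304]/1 = 6.2802. B = V − Δ·S = 28.7094.
(1,0): S=87.7500. Δ = (V_up−V_dn)/(S_up−S_dn) = (45.5800−100.8625)/(112.3200−57.0375) = -1.0000. V = [p*·45.5800 + (1−p*)·100.8625]/1 = 70.1500. B = V − Δ·S = 157.9000.
(1,1): S=172.8000. Δ = (V_up−V_dn)/(S_up−S_dn) = (6.2802−45.5800)/(221.1840−112.3200) = -0.3610. V = [p*·6.2802 + (1−p*)·45.5800]/1 = 23.7468. B = V − Δ·S = 86.1274.
(0,0): S=135.0000. Δ = (V_up−V_dn)/(S_up−S_dn) = (23.7468−70.1500)/(172.8000−87.7500) = -0.5456. V = [p*·23.7468 + (1−p*)·70.1500]/1 = 44.3704. B = V − Δ·S = 118.0264.
Check: Δ(0,0)·S0 + B(0,0) = 44.3704 = V0.

(0,0): Delta=-0.5456 Bond=118.0264
(1,0): Delta=-1.0000 Bond=157.9000
(1,1): Delta=-0.3610 Bond=86.1274
(2,0): Delta=-1.0000 Bond=157.9000
(2,1): Delta=-1.0000 Bond=157.9000
(2,2): Delta=-0.1014 Bond=28.7094
V0=44.3704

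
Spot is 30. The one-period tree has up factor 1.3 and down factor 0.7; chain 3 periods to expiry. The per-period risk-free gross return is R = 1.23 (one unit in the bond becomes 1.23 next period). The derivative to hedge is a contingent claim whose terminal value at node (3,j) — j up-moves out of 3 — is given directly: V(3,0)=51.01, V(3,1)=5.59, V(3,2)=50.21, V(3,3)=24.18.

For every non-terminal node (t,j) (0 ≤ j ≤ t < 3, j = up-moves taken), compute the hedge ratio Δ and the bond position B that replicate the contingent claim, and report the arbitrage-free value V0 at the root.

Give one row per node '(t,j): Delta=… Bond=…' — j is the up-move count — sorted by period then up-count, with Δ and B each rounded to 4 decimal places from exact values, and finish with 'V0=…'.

(0,0): Delta=-0.4308 Bond=29.4012
(1,0): Delta=2.2013 Bond=-19.1105
(1,1): Delta=-0.6180 Bond=43.4638
(2,0): Delta=-5.1497 Bond=84.5528
(2,1): Delta=2.7241 Bond=-37.7778
(2,2): Delta=-0.8557 Bond=65.5108
V0=16.4766

No-arbitrage ⇒ martingale measure with p* = (R−d)/(u−d) = 0.8833.
At expiry t=3: V(3,0)=51.0100, V(3,1)=5.5900, V(3,2)=50.2100, V(3,3)=24.1800
Node (2,0) S=14.7000: V=(p*·5.5900+(1−p*)·51.0100)/1.23=8.8528; Δ=(5.5900−51.0100)/(19.1100−10.2900)=-5.1497; B=V−Δ·S=84.5528
Node (2,1) S=27.3000: V=(p*·50.2100+(1−p*)·5.5900)/1.23=36.5889; Δ=(50.2100−5.5900)/(35.4900−19.1100)=2.7241; B=V−Δ·S=-37.7778
Node (2,2) S=50.7000: V=(p*·24.1800+(1−p*)·50.2100)/1.23=22.1275; Δ=(24.1800−50.2100)/(65.9100−35.4900)=-0.8557; B=V−Δ·S=65.5108
Node (1,0) S=21.0000: V=(p*·36.5889+(1−p*)·8.8528)/1.23=27.1163; Δ=(36.5889−8.8528)/(27.3000−14.7000)=2.2013; B=V−Δ·S=-19.1105
Node (1,1) S=39.0000: V=(p*·22.1275+(1−p*)·36.5889)/1.23=19.3615; Δ=(22.1275−36.5889)/(50.7000−27.3000)=-0.6180; B=V−Δ·S=43.4638
Node (0,0) S=30.0000: V=(p*·19.3615+(1−p*)·27.1163)/1.23=16.4766; Δ=(19.3615−27.1163)/(39.0000−21.0000)=-0.4308; B=V−Δ·S=29.4012
Self-financing check: at every node Δ·S+B equals the discounted successor values.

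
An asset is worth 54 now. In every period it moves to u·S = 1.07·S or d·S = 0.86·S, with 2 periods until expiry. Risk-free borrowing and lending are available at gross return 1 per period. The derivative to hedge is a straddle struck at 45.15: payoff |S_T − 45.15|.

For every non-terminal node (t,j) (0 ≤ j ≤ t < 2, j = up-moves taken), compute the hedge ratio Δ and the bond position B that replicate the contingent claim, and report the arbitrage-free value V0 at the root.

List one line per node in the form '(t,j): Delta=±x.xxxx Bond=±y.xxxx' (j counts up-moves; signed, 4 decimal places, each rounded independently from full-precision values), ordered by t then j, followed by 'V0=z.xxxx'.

(0,0): Delta=0.6936 Bond=-27.4471
(1,0): Delta=-0.0688 Bond=7.9587
(1,1): Delta=1.0000 Bond=-45.1500
V0=10.0081

The replicating-portfolio and risk-neutral prices coincide; use p* = (1−0.86)/(1.07−0.86) = 0.6667 for the latter.
Terminal payoffs: V(2,0)=5.2116, V(2,1)=4.5408, V(2,2)=16.6746
Node (1,0) S=46.4400: V=(p*·4.5408+(1−p*)·5.2116)/1=4.7644; Δ=(4.5408−5.2116)/(49.6908−39.9384)=-0.0688; B=V−Δ·S=7.9587
Node (1,1) S=57.7800: V=(p*·16.6746+(1−p*)·4.5408)/1=12.6300; Δ=(16.6746−4.5408)/(61.8246−49.6908)=1.0000; B=V−Δ·S=-45.1500
Node (0,0) S=54.0000: V=(p*·12.6300+(1−p*)·4.7644)/1=10.0081; Δ=(12.6300−4.7644)/(57.7800−46.4400)=0.6936; B=V−Δ·S=-27.4471
The time-0 hedge costs 10.0081, which is the no-arbitrage price.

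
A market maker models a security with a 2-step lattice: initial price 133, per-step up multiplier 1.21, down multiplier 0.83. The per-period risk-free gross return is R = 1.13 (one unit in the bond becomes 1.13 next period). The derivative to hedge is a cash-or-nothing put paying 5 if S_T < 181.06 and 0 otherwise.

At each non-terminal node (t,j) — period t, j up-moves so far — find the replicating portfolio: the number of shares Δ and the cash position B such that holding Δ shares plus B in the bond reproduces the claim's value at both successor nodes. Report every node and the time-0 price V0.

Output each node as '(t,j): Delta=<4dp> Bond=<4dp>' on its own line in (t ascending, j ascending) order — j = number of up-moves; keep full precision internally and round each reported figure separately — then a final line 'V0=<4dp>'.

The replicating-portfolio and risk-neutral prices coincide; use p* = (1.13−0.83)/(1.21−0.83) = 0.7895 for the latter.
Terminal values V(2,·): V(2,0)=5.0000, V(2,1)=5.0000, V(2,2)=0.0000
(1,0): S=110.3900. Δ = (V_up−V_dn)/(S_up−S_dn) = (5.0000−5.0000)/(133.5719−91.6237) = 0.0000. V = [p*·5.0000 + (1−p*)·5.0000]/1.13 = 4.4248. B = V − Δ·S = 4.4248.
(1,1): S=160.9300. Δ = (V_up−V_dn)/(S_up−S_dn) = (0.0000−5.0000)/(194.7253−133.5719) = -0.0818. V = [p*·0.0000 + (1−p*)·5.0000]/1.13 = 0.9315. B = V − Δ·S = 14.0894.
(0,0): S=133.0000. Δ = (V_up−V_dn)/(S_up−S_dn) = (0.9315−4.4248)/(160.9300−110.3900) = -0.0691. V = [p*·0.9315 + (1−p*)·4.4248]/1.13 = 1.4752. B = V − Δ·S = 10.6679.
Self-financing check: at every node Δ·S+B equals the discounted successor values.

(0,0): Delta=-0.0691 Bond=10.6679
(1,0): Delta=0.0000 Bond=4.4248
(1,1): Delta=-0.0818 Bond=14.0894
V0=1.4752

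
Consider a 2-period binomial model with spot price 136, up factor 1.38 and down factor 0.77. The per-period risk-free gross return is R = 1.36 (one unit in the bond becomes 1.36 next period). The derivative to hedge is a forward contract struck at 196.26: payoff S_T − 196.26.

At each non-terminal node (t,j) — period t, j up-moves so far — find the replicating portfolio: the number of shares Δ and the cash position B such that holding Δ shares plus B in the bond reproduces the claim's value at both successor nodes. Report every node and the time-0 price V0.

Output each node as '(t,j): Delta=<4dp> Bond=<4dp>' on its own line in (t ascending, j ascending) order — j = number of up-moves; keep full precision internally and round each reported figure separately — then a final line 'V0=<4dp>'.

(0,0): Delta=1.0000 Bond=-106.1094
(1,0): Delta=1.0000 Bond=-144.3088
(1,1): Delta=1.0000 Bond=-144.3088
V0=29.8906

Since d<R<u, set p* = (R−d)/(u−d) = 0.9672; price each node as the discounted p*-expectation of its children.
Terminal values V(2,·): V(2,0)=-115.6256, V(2,1)=-51.7464, V(2,2)=62.7384
Node (1,0) S=104.7200: V=(p*·-51.7464+(1−p*)·-115.6256)/1.36=-39.5888; Δ=(-51.7464−-115.6256)/(144.5136−80.6344)=1.0000; B=V−Δ·S=-144.3088
Node (1,1) S=187.6800: V=(p*·62.7384+(1−p*)·-51.7464)/1.36=43.3712; Δ=(62.7384−-51.7464)/(258.9984−144.5136)=1.0000; B=V−Δ·S=-144.3088
Node (0,0) S=136.0000: V=(p*·43.3712+(1−p*)·-39.5888)/1.36=29.8906; Δ=(43.3712−-39.5888)/(187.6800−104.7200)=1.0000; B=V−Δ·S=-106.1094
Self-financing check: at every node Δ·S+B equals the discounted successor values.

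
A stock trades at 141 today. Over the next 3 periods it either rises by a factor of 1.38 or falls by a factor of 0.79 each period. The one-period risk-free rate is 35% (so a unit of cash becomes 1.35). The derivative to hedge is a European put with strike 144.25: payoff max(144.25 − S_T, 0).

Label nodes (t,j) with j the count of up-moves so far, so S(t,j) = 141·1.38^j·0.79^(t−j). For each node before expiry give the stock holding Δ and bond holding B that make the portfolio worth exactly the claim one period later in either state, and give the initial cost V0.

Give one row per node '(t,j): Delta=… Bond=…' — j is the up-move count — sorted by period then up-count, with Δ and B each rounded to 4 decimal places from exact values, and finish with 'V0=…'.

(0,0): Delta=-0.0154 Bond=2.2449
(1,0): Delta=-0.2738 Bond=31.8134
(1,1): Delta=-0.0075 Bond=1.4887
(2,0): Delta=-1.0000 Bond=106.8519
(2,1): Delta=-0.2515 Bond=39.5247
(2,2): Delta=0.0000 Bond=0.0000
V0=0.0723

Risk-neutral probability p* = (R−d)/(u−d) = (1.35−0.79)/(1.38−0.79) = 0.9492.
Payoff layer (t=3): V(3,0)=74.7315, V(3,1)=22.8126, V(3,2)=0.0000, V(3,3)=0.0000
Node (2,0) S=87.9981: V=(p*·22.8126+(1−p*)·74.7315)/1.35=18.8538; Δ=(22.8126−74.7315)/(121.4374−69.5185)=-1.0000; B=V−Δ·S=106.8519
Node (2,1) S=153.7182: V=(p*·0.0000+(1−p*)·22.8126)/1.35=0.8592; Δ=(0.0000−22.8126)/(212.1311−121.4374)=-0.2515; B=V−Δ·S=39.5247
Node (2,2) S=268.5204: V=(p*·0.0000+(1−p*)·0.0000)/1.35=0.0000; Δ=(0.0000−0.0000)/(370.5582−212.1311)=0.0000; B=V−Δ·S=0.0000
Node (1,0) S=111.3900: V=(p*·0.8592+(1−p*)·18.8538)/1.35=1.3142; Δ=(0.8592−18.8538)/(153.7182−87.9981)=-0.2738; B=V−Δ·S=31.8134
Node (1,1) S=194.5800: V=(p*·0.0000+(1−p*)·0.8592)/1.35=0.0324; Δ=(0.0000−0.8592)/(268.5204−153.7182)=-0.0075; B=V−Δ·S=1.4887
Node (0,0) S=141.0000: V=(p*·0.0324+(1−p*)·1.3142)/1.35=0.0723; Δ=(0.0324−1.3142)/(194.5800−111.3900)=-0.0154; B=V−Δ·S=2.2449
The time-0 hedge costs 0.0723, which is the no-arbitrage price.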